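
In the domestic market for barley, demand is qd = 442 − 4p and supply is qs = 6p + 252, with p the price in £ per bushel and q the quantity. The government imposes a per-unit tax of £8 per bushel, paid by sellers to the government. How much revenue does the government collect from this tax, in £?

Before the tax: set 442 − 4p = 6p + 252 → p* = £19, q* = 366.
With the tax collected from sellers, supply shifts: qs = 6(p − 8) + 252.
New equilibrium: buyers pay £23.8, sellers receive £15.8, q = 346.8. (Wedge: pb − ps = 8.)
Revenue = t · Q = 8 · 346.8 = £2774.4.

Tax revenue = £2774.4.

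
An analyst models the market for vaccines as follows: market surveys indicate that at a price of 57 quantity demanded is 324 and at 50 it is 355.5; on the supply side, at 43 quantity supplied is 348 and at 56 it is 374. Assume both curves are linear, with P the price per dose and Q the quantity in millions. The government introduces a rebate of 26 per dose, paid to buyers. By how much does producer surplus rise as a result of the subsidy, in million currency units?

Producer surplus rises by 6804 million.

Demand slope: (355.5 − 324)/(50 − 57) = -4.5, so Qd = 580.5 − 4.5P.
Supply slope: (374 − 348)/(56 − 43) = 2, so Qs = 2P + 262.
Without the subsidy, 580.5 − 4.5P = 2P + 262 gives 6.5P = 318.5, so P* = 49 and Q* = 360.
With a per-unit subsidy paid to buyers, each effectively pays P − 26, so demand becomes Qd = 580.5 − 4.5(P − 26).
New equilibrium: buyers pay 41, producers receive 67, Q = 396. (Wedge: Pb − Ps = −26.)
ΔPS is the trapezoid between Q = 396 and Q = 360 of height 18: ½ · (360 + 396) · 18 = 6804.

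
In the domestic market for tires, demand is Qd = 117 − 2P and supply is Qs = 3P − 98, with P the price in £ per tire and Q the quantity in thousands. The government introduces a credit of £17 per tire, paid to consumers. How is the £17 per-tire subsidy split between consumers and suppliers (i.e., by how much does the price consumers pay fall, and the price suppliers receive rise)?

Consumers gain £10.2 per tire; suppliers gain £6.8 per tire.

Without the subsidy, 117 − 2P = 3P − 98 gives 5P = 215, so P* = £43 and Q* = 31.
With a per-unit subsidy paid to consumers, each effectively pays P − 17, so demand becomes Qd = 117 − 2(P − 17).
Solving gives Q = 51.4 with consumers paying £32.8 and suppliers receiving £49.8 (the £17 wedge).
Gain to consumers: £10.2; to suppliers: £6.8. (They sum to £17.)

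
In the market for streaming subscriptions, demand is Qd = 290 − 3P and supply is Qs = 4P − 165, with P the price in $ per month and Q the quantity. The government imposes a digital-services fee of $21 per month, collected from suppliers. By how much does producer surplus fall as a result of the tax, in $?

Producer surplus falls by $693.

Before the tax: set 290 − 3P = 4P − 165 → P* = $65, Q* = 95.
With the tax collected from suppliers, supply shifts: Qs = 4(P − 21) − 165.
Solving gives Q = 59 with consumers paying $77 and suppliers receiving $56 (the $21 wedge).
ΔPS is the trapezoid between Q = 59 and Q = 95 of height $9: ½ · (95 + 59) · 9 = $693.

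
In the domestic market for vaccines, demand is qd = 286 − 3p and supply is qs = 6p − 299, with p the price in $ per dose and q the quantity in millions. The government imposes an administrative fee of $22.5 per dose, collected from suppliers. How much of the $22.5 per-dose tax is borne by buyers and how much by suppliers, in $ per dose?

Before the tax: set 286 − 3p = 6p − 299 → p* = $65, q* = 91.
With the tax collected from suppliers, supply shifts: qs = 6(p − 22.5) − 299.
Solving gives q = 46 with buyers paying $80 and suppliers receiving $57.5 (the $22.5 wedge).
Burden on buyers: $15; on suppliers: $7.5. (They sum to $22.5.)
The less price-elastic side of the market bears the larger share of a per-unit tax.

Buyers bear $15 per dose; suppliers bear $7.5 per dose.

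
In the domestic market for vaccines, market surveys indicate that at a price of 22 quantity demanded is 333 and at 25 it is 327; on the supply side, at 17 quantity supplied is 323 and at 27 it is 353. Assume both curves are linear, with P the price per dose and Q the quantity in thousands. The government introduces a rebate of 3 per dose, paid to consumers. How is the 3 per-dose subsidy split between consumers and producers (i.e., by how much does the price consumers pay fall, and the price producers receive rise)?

Demand slope: (327 − 333)/(25 − 22) = -2, so Qd = 377 − 2P.
Supply slope: (353 − 323)/(27 − 17) = 3, so Qs = 3P + 272.
Before the subsidy: set 377 − 2P = 3P + 272 → P* = 21, Q* = 335.
With a per-unit subsidy paid to consumers, each effectively pays P − 3, so demand becomes Qd = 377 − 2(P − 3).
New equilibrium: consumers pay 19.2, producers receive 22.2, Q = 338.6. (Wedge: Pb − Ps = −3.)
Gain to consumers: 1.8; to producers: 1.2. (They sum to 3.)

Consumers gain 1.8 per dose; producers gain 1.2 per dose.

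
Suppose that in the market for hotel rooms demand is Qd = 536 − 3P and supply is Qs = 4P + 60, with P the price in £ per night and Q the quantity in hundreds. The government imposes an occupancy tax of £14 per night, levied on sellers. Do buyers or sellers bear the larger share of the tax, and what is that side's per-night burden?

Buyers bear the larger share: £8 per night.

Before the tax: set 536 − 3P = 4P + 60 → P* = £68, Q* = 332.
With the tax collected from sellers, supply shifts: Qs = 4(P − 14) + 60.
New equilibrium: buyers pay £76, sellers receive £62, Q = 308. (Wedge: Pb − Ps = 14.)
Per-night burden: buyers £8, sellers £6.
Buyers take the larger share because demand is less price-elastic here (demand slope 3 vs supply slope 4).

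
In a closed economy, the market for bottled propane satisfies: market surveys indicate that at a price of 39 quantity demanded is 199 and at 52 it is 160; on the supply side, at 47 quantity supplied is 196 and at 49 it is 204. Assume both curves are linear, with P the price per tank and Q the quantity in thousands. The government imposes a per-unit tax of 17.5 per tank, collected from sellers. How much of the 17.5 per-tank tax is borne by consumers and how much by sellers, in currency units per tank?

Demand slope: (160 − 199)/(52 − 39) = -3, so Qd = 316 − 3P.
Supply slope: (204 − 196)/(49 − 47) = 4, so Qs = 4P + 8.
Without the tax, 316 − 3P = 4P + 8 gives 7P = 308, so P* = 44 and Q* = 184.
With the tax collected from sellers, supply shifts: Qs = 4(P − 17.5) + 8.
Solving gives Q = 154 with consumers paying 54 and sellers receiving 36.5 (the 17.5 wedge).
Burden on consumers: 10; on sellers: 7.5. (They sum to 17.5.)

Consumers bear 10 per tank; sellers bear 7.5 per tank.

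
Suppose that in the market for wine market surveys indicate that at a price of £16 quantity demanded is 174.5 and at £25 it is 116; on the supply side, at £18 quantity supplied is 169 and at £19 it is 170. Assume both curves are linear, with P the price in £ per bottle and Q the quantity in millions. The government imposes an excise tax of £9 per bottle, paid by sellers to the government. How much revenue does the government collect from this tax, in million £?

Demand slope: (116 − 174.5)/(25 − 16) = -6.5, so Qd = 278.5 − 6.5P.
Supply slope: (170 − 169)/(19 − 18) = 1, so Qs = P + 151.
Without the tax, 278.5 − 6.5P = P + 151 gives 7.5P = 127.5, so P* = £17 and Q* = 168.
With the tax collected from sellers, supply shifts: Qs = (P − 9) + 151.
Solving gives Q = 160.2 with buyers paying £18.2 and sellers receiving £9.2 (the £9 wedge).
Revenue = t · Q = 9 · 160.2 = £1441.8.

Tax revenue = £1441.8 million.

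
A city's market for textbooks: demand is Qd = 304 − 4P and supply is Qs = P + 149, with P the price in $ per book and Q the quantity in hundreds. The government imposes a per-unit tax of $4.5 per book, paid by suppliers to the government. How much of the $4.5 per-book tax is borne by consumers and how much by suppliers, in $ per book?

Consumers bear $0.9 per book; suppliers bear $3.6 per book.

Without the tax, 304 − 4P = P + 149 gives 5P = 155, so P* = $31 and Q* = 180.
With the tax collected from suppliers, supply shifts: Qs = (P − 4.5) + 149.
New equilibrium: consumers pay $31.9, suppliers receive $27.4, Q = 176.4. (Wedge: Pb − Ps = 4.5.)
Burden on consumers: $0.9; on suppliers: $3.6. (They sum to $4.5.)
The less price-elastic side of the market bears the larger share of a per-unit tax.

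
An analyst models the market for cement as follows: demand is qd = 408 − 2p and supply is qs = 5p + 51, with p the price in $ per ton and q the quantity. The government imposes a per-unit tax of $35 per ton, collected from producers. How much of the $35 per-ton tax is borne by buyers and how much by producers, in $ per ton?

Buyers bear $25 per ton; producers bear $10 per ton.

Without the tax, 408 − 2p = 5p + 51 gives 7p = 357, so p* = $51 and q* = 306.
With the tax collected from producers, supply shifts: qs = 5(p − 35) + 51.
New equilibrium: buyers pay $76, producers receive $41, q = 256. (Wedge: pb − ps = 35.)
Burden on buyers: $25; on producers: $10. (They sum to $35.)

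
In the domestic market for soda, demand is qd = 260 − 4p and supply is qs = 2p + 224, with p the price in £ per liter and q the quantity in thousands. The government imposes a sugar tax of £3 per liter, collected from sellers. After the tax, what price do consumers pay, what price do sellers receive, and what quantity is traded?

Before the tax: set 260 − 4p = 2p + 224 → p* = £6, q* = 236.
With the tax collected from sellers, supply shifts: qs = 2(p − 3) + 224.
Solving gives q = 232 with consumers paying £7 and sellers receiving £4 (the £3 wedge).
The less price-elastic side of the market bears the larger share of a per-unit tax.

Consumers pay £7; sellers receive £4; quantity = 232.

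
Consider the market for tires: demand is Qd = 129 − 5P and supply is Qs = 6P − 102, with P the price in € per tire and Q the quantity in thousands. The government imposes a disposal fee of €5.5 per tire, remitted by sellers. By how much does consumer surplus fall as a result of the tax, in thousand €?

Before the tax: set 129 − 5P = 6P − 102 → P* = €21, Q* = 24.
With the tax collected from sellers, supply shifts: Qs = 6(P − 5.5) − 102.
New equilibrium: consumers pay €24, sellers receive €18.5, Q = 9. (Wedge: Pb − Ps = 5.5.)
ΔCS is the trapezoid between Q = 9 and Q = 24 of height €3: ½ · (24 + 9) · 3 = €49.5.

Consumer surplus falls by €49.5 thousand.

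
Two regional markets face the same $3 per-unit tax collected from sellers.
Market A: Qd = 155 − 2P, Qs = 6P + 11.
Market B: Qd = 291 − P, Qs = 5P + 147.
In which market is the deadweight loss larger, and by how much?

Market A, by $3.

Market A: pre-tax P* = $18, Q* = 119; post-tax Q = 114.5; deadweight loss = $6.75.
Market B: pre-tax P* = $24, Q* = 267; post-tax Q = 264.5; deadweight loss = $3.75.
Difference: $6.75 vs $3.75 → market A is larger by $3.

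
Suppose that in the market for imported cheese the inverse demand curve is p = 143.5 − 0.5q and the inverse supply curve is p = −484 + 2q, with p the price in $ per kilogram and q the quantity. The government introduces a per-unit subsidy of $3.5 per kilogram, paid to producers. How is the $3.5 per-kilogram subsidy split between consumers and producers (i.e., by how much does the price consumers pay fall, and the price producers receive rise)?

Rewrite in direct form: qd = 287 − 2p and qs = 0.5p + 242.
Without the subsidy, 287 − 2p = 0.5p + 242 gives 2.5p = 45, so p* = $18 and q* = 251.
With a per-unit subsidy paid to producers, each receives p + 3.5 per unit sold, so supply becomes qs = 0.5(p + 3.5) + 242.
Solving gives q = 252.4 with consumers paying $17.3 and producers receiving $20.8 (the $3.5 wedge).
Gain to consumers: $0.7; to producers: $2.8. (They sum to $3.5.)

Consumers gain $0.7 per kilogram; producers gain $2.8 per kilogram.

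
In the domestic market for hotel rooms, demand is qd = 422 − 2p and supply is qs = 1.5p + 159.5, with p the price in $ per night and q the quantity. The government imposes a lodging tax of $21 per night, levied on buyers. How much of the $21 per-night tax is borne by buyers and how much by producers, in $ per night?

Without the tax, 422 − 2p = 1.5p + 159.5 gives 3.5p = 262.5, so p* = $75 and q* = 272.
With the tax collected from buyers, demand (in seller-price terms) shifts: qd = 422 − 2(p + 21).
New equilibrium: buyers pay $84, producers receive $63, q = 254. (Wedge: pb − ps = 21.)
Burden on buyers: $9; on producers: $12. (They sum to $21.)
The less price-elastic side of the market bears the larger share of a per-unit tax.

Buyers bear $9 per night; producers bear $12 per night.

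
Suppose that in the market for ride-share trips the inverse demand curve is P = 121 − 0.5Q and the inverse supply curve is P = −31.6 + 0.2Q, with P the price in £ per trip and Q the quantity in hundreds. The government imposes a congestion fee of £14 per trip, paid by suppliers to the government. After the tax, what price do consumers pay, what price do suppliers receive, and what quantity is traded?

Consumers pay £22; suppliers receive £8; quantity = 198.

Rewrite in direct form: Qd = 242 − 2P and Qs = 5P + 158.
Without the tax, 242 − 2P = 5P + 158 gives 7P = 84, so P* = £12 and Q* = 218.
With the tax collected from suppliers, supply shifts: Qs = 5(P − 14) + 158.
New equilibrium: consumers pay £22, suppliers receive £8, Q = 198. (Wedge: Pb − Ps = 14.)
The less price-elastic side of the market bears the larger share of a per-unit tax.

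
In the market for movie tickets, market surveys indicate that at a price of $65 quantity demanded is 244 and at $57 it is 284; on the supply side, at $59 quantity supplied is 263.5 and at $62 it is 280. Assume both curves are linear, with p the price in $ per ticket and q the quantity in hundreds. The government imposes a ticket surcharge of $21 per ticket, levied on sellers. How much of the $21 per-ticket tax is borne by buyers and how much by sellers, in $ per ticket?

Buyers bear $11 per ticket; sellers bear $10 per ticket.

Demand slope: (284 − 244)/(57 − 65) = -5, so qd = 569 − 5p.
Supply slope: (280 − 263.5)/(62 − 59) = 5.5, so qs = 5.5p − 61.
Before the tax: set 569 − 5p = 5.5p − 61 → p* = $60, q* = 269.
With the tax collected from sellers, supply shifts: qs = 5.5(p − 21) − 61.
Solving gives q = 214 with buyers paying $71 and sellers receiving $50 (the $21 wedge).
Burden on buyers: $11; on sellers: $10. (They sum to $21.)
The less price-elastic side of the market bears the larger share of a per-unit tax.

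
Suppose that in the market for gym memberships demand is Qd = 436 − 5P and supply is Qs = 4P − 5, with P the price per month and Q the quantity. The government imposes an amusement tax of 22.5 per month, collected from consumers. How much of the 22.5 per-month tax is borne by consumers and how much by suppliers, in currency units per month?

Consumers bear 10 per month; suppliers bear 12.5 per month.

Without the tax, 436 − 5P = 4P − 5 gives 9P = 441, so P* = 49 and Q* = 191.
With the tax collected from consumers, demand (in seller-price terms) shifts: Qd = 436 − 5(P + 22.5).
New equilibrium: consumers pay 59, suppliers receive 36.5, Q = 141. (Wedge: Pb − Ps = 22.5.)
Burden on consumers: 10; on suppliers: 12.5. (They sum to 22.5.)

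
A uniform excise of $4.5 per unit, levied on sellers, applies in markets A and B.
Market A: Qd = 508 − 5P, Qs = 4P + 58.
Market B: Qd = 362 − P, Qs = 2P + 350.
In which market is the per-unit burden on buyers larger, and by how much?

Market B, by $1.

Market A: pre-tax P* = $50, Q* = 258; post-tax Q = 248; per-unit burden on buyers = $2.
Market B: pre-tax P* = $4, Q* = 358; post-tax Q = 355; per-unit burden on buyers = $3.
Difference: $2 vs $3 → market B is larger by $1.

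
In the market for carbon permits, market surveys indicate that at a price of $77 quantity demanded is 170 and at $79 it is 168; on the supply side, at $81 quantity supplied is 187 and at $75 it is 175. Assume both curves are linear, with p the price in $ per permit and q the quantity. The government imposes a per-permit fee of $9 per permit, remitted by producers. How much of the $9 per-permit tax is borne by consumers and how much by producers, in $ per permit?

Consumers bear $6 per permit; producers bear $3 per permit.

Demand slope: (168 − 170)/(79 − 77) = -1, so qd = 247 − p.
Supply slope: (175 − 187)/(75 − 81) = 2, so qs = 2p + 25.
Before the tax: set 247 − p = 2p + 25 → p* = $74, q* = 173.
With the tax collected from producers, supply shifts: qs = 2(p − 9) + 25.
Solving gives q = 167 with consumers paying $80 and producers receiving $71 (the $9 wedge).
Burden on consumers: $6; on producers: $3. (They sum to $9.)
The less price-elastic side of the market bears the larger share of a per-unit tax.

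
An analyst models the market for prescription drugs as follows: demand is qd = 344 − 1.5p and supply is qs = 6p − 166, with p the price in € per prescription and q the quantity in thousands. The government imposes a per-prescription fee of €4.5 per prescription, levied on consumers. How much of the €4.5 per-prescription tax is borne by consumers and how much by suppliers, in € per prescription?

Consumers bear €3.6 per prescription; suppliers bear €0.9 per prescription.

Without the tax, 344 − 1.5p = 6p − 166 gives 7.5p = 510, so p* = €68 and q* = 242.
With the tax collected from consumers, demand (in seller-price terms) shifts: qd = 344 − 1.5(p + 4.5).
Solving gives q = 236.6 with consumers paying €71.6 and suppliers receiving €67.1 (the €4.5 wedge).
Burden on consumers: €3.6; on suppliers: €0.9. (They sum to €4.5.)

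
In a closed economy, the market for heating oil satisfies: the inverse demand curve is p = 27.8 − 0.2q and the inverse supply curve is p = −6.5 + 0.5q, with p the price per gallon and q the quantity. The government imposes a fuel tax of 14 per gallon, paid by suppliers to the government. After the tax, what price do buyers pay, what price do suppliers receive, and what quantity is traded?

Rewrite in direct form: qd = 139 − 5p and qs = 2p + 13.
Without the tax, 139 − 5p = 2p + 13 gives 7p = 126, so p* = 18 and q* = 49.
With the tax collected from suppliers, supply shifts: qs = 2(p − 14) + 13.
New equilibrium: buyers pay 22, suppliers receive 8, q = 29. (Wedge: pb − ps = 14.)
The less price-elastic side of the market bears the larger share of a per-unit tax.

Buyers pay 22; suppliers receive 8; quantity = 29.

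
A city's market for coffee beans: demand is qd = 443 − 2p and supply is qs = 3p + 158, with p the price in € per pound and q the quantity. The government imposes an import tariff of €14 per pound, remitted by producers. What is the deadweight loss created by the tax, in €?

Before the tax: set 443 − 2p = 3p + 158 → p* = €57, q* = 329.
With the tax collected from producers, supply shifts: qs = 3(p − 14) + 158.
New equilibrium: buyers pay €65.4, producers receive €51.4, q = 312.2. (Wedge: pb − ps = 14.)
Quantity falls by |ΔQ| = |329 − 312.2| = 16.8.
DWL = ½ · t · |ΔQ| = ½ · 14 · 16.8 = €117.6.

Deadweight loss = €117.6.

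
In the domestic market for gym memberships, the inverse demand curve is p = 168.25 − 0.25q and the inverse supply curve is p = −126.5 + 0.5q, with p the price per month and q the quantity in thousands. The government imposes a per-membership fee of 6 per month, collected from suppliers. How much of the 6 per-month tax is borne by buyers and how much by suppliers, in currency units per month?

Buyers bear 2 per month; suppliers bear 4 per month.

Inverting to q(p) form: qd = 673 − 4p; qs = 2p + 253.
Without the tax, 673 − 4p = 2p + 253 gives 6p = 420, so p* = 70 and q* = 393.
With the tax collected from suppliers, supply shifts: qs = 2(p − 6) + 253.
Solving gives q = 385 with buyers paying 72 and suppliers receiving 66 (the 6 wedge).
Burden on buyers: 2; on suppliers: 4. (They sum to 6.)
The less price-elastic side of the market bears the larger share of a per-unit tax.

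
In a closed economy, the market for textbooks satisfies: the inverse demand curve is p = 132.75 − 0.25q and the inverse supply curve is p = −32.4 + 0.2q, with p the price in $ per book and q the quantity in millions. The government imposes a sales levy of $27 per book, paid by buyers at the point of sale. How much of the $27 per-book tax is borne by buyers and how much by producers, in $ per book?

Buyers bear $15 per book; producers bear $12 per book.

Rewrite in direct form: qd = 531 − 4p and qs = 5p + 162.
Before the tax: set 531 − 4p = 5p + 162 → p* = $41, q* = 367.
With the tax collected from buyers, demand (in seller-price terms) shifts: qd = 531 − 4(p + 27).
New equilibrium: buyers pay $56, producers receive $29, q = 307. (Wedge: pb − ps = 27.)
Burden on buyers: $15; on producers: $12. (They sum to $27.)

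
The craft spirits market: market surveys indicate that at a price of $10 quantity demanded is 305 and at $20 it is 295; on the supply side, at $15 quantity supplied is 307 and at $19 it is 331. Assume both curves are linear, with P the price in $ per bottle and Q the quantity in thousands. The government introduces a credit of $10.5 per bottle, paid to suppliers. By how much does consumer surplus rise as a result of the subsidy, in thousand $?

Demand slope: (295 − 305)/(20 − 10) = -1, so Qd = 315 − P.
Supply slope: (331 − 307)/(19 − 15) = 6, so Qs = 6P + 217.
Without the subsidy, 315 − P = 6P + 217 gives 7P = 98, so P* = $14 and Q* = 301.
With a per-unit subsidy paid to suppliers, each receives P + 10.5 per unit sold, so supply becomes Qs = 6(P + 10.5) + 217.
Solving gives Q = 310 with buyers paying $5 and suppliers receiving $15.5 (the $10.5 wedge).
ΔCS is the trapezoid between Q = 310 and Q = 301 of height $9: ½ · (301 + 310) · 9 = $2749.5.

Consumer surplus rises by $2749.5 thousand.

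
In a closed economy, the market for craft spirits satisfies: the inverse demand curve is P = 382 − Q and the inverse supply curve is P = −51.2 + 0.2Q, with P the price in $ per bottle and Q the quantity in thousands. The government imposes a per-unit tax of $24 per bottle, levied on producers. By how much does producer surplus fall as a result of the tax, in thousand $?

Rewrite in direct form: Qd = 382 − P and Qs = 5P + 256.
Before the tax: set 382 − P = 5P + 256 → P* = $21, Q* = 361.
With the tax collected from producers, supply shifts: Qs = 5(P − 24) + 256.
New equilibrium: consumers pay $41, producers receive $17, Q = 341. (Wedge: Pb − Ps = 24.)
ΔPS is the trapezoid between Q = 341 and Q = 361 of height $4: ½ · (361 + 341) · 4 = $1404.

Producer surplus falls by $1404 thousand.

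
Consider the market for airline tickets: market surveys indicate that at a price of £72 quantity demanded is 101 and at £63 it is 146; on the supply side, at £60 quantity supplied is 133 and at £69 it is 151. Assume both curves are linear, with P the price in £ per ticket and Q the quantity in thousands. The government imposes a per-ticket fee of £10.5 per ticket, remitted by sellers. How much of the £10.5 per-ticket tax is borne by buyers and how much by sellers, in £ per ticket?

Buyers bear £3 per ticket; sellers bear £7.5 per ticket.

Demand slope: (146 − 101)/(63 − 72) = -5, so Qd = 461 − 5P.
Supply slope: (151 − 133)/(69 − 60) = 2, so Qs = 2P + 13.
Without the tax, 461 − 5P = 2P + 13 gives 7P = 448, so P* = £64 and Q* = 141.
With the tax collected from sellers, supply shifts: Qs = 2(P − 10.5) + 13.
Solving gives Q = 126 with buyers paying £67 and sellers receiving £56.5 (the £10.5 wedge).
Burden on buyers: £3; on sellers: £7.5. (They sum to £10.5.)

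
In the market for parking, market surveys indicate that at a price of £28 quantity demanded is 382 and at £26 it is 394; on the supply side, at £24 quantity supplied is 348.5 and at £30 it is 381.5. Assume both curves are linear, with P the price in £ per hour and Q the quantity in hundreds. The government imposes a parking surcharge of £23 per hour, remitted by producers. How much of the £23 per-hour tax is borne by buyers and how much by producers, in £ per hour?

Demand slope: (394 − 382)/(26 − 28) = -6, so Qd = 550 − 6P.
Supply slope: (381.5 − 348.5)/(30 − 24) = 5.5, so Qs = 5.5P + 216.5.
Before the tax: set 550 − 6P = 5.5P + 216.5 → P* = £29, Q* = 376.
With the tax collected from producers, supply shifts: Qs = 5.5(P − 23) + 216.5.
New equilibrium: buyers pay £40, producers receive £17, Q = 310. (Wedge: Pb − Ps = 23.)
Burden on buyers: £11; on producers: £12. (They sum to £23.)

Buyers bear £11 per hour; producers bear £12 per hour.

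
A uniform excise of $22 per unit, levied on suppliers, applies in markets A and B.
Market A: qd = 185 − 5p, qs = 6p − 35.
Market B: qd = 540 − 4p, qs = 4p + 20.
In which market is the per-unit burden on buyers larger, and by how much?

Market A, by $1.

Market A: pre-tax p* = $20, q* = 85; post-tax q = 25; per-unit burden on buyers = $12.
Market B: pre-tax p* = $65, q* = 280; post-tax q = 236; per-unit burden on buyers = $11.
Difference: $12 vs $11 → market A is larger by $1.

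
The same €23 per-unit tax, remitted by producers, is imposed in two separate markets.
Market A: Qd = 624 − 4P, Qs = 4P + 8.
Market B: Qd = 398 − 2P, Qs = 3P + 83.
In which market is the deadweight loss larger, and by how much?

Market A, by €211.6.

Market A: pre-tax P* = €77, Q* = 316; post-tax Q = 270; deadweight loss = €529.
Market B: pre-tax P* = €63, Q* = 272; post-tax Q = 244.4; deadweight loss = €317.4.
Difference: €529 vs €317.4 → market A is larger by €211.6.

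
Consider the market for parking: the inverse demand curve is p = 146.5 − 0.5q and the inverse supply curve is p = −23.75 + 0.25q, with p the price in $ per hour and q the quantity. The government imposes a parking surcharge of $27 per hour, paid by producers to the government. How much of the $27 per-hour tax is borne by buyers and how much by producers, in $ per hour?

Inverting to q(p) form: qd = 293 − 2p; qs = 4p + 95.
Without the tax, 293 − 2p = 4p + 95 gives 6p = 198, so p* = $33 and q* = 227.
With the tax collected from producers, supply shifts: qs = 4(p − 27) + 95.
New equilibrium: buyers pay $51, producers receive $24, q = 191. (Wedge: pb − ps = 27.)
Burden on buyers: $18; on producers: $9. (They sum to $27.)

Buyers bear $18 per hour; producers bear $9 per hour.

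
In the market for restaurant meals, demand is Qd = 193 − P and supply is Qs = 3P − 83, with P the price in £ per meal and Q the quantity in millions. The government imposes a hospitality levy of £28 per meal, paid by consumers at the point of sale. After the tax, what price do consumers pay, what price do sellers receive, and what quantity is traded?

Without the tax, 193 − P = 3P − 83 gives 4P = 276, so P* = £69 and Q* = 124.
With the tax collected from consumers, demand (in seller-price terms) shifts: Qd = 193 − (P + 28).
New equilibrium: consumers pay £90, sellers receive £62, Q = 103. (Wedge: Pb − Ps = 28.)
The less price-elastic side of the market bears the larger share of a per-unit tax.

Consumers pay £90; sellers receive £62; quantity = 103.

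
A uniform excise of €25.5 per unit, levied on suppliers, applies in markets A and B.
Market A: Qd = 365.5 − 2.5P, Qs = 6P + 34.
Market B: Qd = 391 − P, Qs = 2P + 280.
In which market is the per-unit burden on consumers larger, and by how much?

Market A, by €1.

Market A: pre-tax P* = €39, Q* = 268; post-tax Q = 223; per-unit burden on consumers = €18.
Market B: pre-tax P* = €37, Q* = 354; post-tax Q = 337; per-unit burden on consumers = €17.
Difference: €18 vs €17 → market A is larger by €1.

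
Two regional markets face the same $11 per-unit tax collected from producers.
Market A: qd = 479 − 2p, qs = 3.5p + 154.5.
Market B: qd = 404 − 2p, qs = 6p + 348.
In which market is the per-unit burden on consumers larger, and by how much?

Market A: pre-tax p* = $59, q* = 361; post-tax q = 347; per-unit burden on consumers = $7.
Market B: pre-tax p* = $7, q* = 390; post-tax q = 373.5; per-unit burden on consumers = $8.25.
Difference: $7 vs $8.25 → market B is larger by $1.25.

Market B, by $1.25.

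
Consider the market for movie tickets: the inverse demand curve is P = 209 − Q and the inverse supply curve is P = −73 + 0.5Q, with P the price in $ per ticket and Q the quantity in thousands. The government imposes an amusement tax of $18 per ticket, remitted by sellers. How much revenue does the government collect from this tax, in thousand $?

Rewrite in direct form: Qd = 209 − P and Qs = 2P + 146.
Before the tax: set 209 − P = 2P + 146 → P* = $21, Q* = 188.
With the tax collected from sellers, supply shifts: Qs = 2(P − 18) + 146.
New equilibrium: buyers pay $33, sellers receive $15, Q = 176. (Wedge: Pb − Ps = 18.)
Revenue = t · Q = 18 · 176 = $3168.

Tax revenue = $3168 thousand.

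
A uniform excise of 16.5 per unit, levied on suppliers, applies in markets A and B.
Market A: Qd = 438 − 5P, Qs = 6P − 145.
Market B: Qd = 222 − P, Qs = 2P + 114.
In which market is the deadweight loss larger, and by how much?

Market A, by 280.5.

Market A: pre-tax P* = 53, Q* = 173; post-tax Q = 128; deadweight loss = 371.25.
Market B: pre-tax P* = 36, Q* = 186; post-tax Q = 175; deadweight loss = 90.75.
Difference: 371.25 vs 90.75 → market A is larger by 280.5.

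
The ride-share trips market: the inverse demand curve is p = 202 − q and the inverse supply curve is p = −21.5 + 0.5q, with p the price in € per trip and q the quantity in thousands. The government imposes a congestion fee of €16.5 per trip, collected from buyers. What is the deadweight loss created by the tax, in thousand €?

Deadweight loss = €90.75 thousand.

Inverting to q(p) form: qd = 202 − p; qs = 2p + 43.
Before the tax: set 202 − p = 2p + 43 → p* = €53, q* = 149.
With the tax collected from buyers, demand (in seller-price terms) shifts: qd = 202 − (p + 16.5).
New equilibrium: buyers pay €64, sellers receive €47.5, q = 138. (Wedge: pb − ps = 16.5.)
Quantity falls by |ΔQ| = |149 − 138| = 11.
DWL = ½ · t · |ΔQ| = ½ · 16.5 · 11 = €90.75.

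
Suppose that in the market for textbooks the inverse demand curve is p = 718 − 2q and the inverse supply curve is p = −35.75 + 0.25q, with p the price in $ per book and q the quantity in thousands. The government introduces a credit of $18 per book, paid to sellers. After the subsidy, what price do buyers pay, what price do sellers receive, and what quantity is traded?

Rewrite in direct form: qd = 359 − 0.5p and qs = 4p + 143.
Without the subsidy, 359 − 0.5p = 4p + 143 gives 4.5p = 216, so p* = $48 and q* = 335.
With a per-unit subsidy paid to sellers, each receives p + 18 per unit sold, so supply becomes qs = 4(p + 18) + 143.
Solving gives q = 343 with buyers paying $32 and sellers receiving $50 (the $18 wedge).

Buyers pay $32; sellers receive $50; quantity = 343.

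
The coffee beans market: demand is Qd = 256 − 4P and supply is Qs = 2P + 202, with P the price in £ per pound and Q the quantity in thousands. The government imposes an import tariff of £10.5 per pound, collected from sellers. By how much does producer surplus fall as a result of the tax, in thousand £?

Producer surplus falls by £1491 thousand.

Without the tax, 256 − 4P = 2P + 202 gives 6P = 54, so P* = £9 and Q* = 220.
With the tax collected from sellers, supply shifts: Qs = 2(P − 10.5) + 202.
New equilibrium: consumers pay £12.5, sellers receive £2, Q = 206. (Wedge: Pb − Ps = 10.5.)
ΔPS is the trapezoid between Q = 206 and Q = 220 of height £7: ½ · (220 + 206) · 7 = £1491.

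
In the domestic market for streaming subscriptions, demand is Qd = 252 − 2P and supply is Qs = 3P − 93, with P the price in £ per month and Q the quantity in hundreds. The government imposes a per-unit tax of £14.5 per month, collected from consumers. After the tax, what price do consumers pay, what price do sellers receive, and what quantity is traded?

Without the tax, 252 − 2P = 3P − 93 gives 5P = 345, so P* = £69 and Q* = 114.
With the tax collected from consumers, demand (in seller-price terms) shifts: Qd = 252 − 2(P + 14.5).
Solving gives Q = 96.6 with consumers paying £77.7 and sellers receiving £63.2 (the £14.5 wedge).
The less price-elastic side of the market bears the larger share of a per-unit tax.

Consumers pay £77.7; sellers receive £63.2; quantity = 96.6.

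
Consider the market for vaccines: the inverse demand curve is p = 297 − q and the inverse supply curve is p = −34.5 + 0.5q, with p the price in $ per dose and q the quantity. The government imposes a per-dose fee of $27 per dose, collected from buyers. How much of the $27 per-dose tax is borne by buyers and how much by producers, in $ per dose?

Rewrite in direct form: qd = 297 − p and qs = 2p + 69.
Before the tax: set 297 − p = 2p + 69 → p* = $76, q* = 221.
With the tax collected from buyers, demand (in seller-price terms) shifts: qd = 297 − (p + 27).
New equilibrium: buyers pay $94, producers receive $67, q = 203. (Wedge: pb − ps = 27.)
Burden on buyers: $18; on producers: $9. (They sum to $27.)

Buyers bear $18 per dose; producers bear $9 per dose.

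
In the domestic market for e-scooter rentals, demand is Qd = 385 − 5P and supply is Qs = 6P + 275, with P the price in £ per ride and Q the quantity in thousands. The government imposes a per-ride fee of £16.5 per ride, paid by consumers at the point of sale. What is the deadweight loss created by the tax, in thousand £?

Deadweight loss = £371.25 thousand.

Before the tax: set 385 − 5P = 6P + 275 → P* = £10, Q* = 335.
With the tax collected from consumers, demand (in seller-price terms) shifts: Qd = 385 − 5(P + 16.5).
Solving gives Q = 290 with consumers paying £19 and suppliers receiving £2.5 (the £16.5 wedge).
Quantity falls by |ΔQ| = |335 − 290| = 45.
DWL = ½ · t · |ΔQ| = ½ · 16.5 · 45 = £371.25.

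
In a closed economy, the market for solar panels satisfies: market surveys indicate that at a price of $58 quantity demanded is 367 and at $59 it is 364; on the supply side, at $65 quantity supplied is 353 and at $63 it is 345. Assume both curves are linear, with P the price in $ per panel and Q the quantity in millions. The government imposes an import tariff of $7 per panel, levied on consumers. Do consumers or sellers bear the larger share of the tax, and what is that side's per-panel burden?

Demand slope: (364 − 367)/(59 − 58) = -3, so Qd = 541 − 3P.
Supply slope: (345 − 353)/(63 − 65) = 4, so Qs = 4P + 93.
Without the tax, 541 − 3P = 4P + 93 gives 7P = 448, so P* = $64 and Q* = 349.
With the tax collected from consumers, demand (in seller-price terms) shifts: Qd = 541 − 3(P + 7).
New equilibrium: consumers pay $68, sellers receive $61, Q = 337. (Wedge: Pb − Ps = 7.)
Per-panel burden: consumers $4, sellers $3.
Consumers take the larger share because demand is less price-elastic here (demand slope 3 vs supply slope 4).
The less price-elastic side of the market bears the larger share of a per-unit tax.

Consumers bear the larger share: $4 per panel.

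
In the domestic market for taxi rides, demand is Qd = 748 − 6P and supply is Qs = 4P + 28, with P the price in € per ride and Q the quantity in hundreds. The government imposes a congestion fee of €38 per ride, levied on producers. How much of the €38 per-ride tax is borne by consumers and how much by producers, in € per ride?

Consumers bear €15.2 per ride; producers bear €22.8 per ride.

Without the tax, 748 − 6P = 4P + 28 gives 10P = 720, so P* = €72 and Q* = 316.
With the tax collected from producers, supply shifts: Qs = 4(P − 38) + 28.
Solving gives Q = 224.8 with consumers paying €87.2 and producers receiving €49.2 (the €38 wedge).
Burden on consumers: €15.2; on producers: €22.8. (They sum to €38.)
The less price-elastic side of the market bears the larger share of a per-unit tax.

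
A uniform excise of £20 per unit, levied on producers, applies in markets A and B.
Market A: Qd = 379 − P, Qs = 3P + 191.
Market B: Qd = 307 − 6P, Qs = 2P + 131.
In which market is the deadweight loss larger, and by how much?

Market A: pre-tax P* = £47, Q* = 332; post-tax Q = 317; deadweight loss = £150.
Market B: pre-tax P* = £22, Q* = 175; post-tax Q = 145; deadweight loss = £300.
Difference: £150 vs £300 → market B is larger by £150.

Market B, by £150.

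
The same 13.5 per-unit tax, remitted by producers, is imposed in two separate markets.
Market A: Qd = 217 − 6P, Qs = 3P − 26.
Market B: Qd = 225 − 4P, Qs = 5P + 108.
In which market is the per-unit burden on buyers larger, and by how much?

Market A: pre-tax P* = 27, Q* = 55; post-tax Q = 28; per-unit burden on buyers = 4.5.
Market B: pre-tax P* = 13, Q* = 173; post-tax Q = 143; per-unit burden on buyers = 7.5.
Difference: 4.5 vs 7.5 → market B is larger by 3.

Market B, by 3.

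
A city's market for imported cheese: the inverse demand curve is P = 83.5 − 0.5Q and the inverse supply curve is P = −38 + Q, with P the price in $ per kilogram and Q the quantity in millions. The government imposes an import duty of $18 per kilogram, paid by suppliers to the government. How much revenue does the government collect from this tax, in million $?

Tax revenue = $1242 million.

Inverting to Q(P) form: Qd = 167 − 2P; Qs = P + 38.
Before the tax: set 167 − 2P = P + 38 → P* = $43, Q* = 81.
With the tax collected from suppliers, supply shifts: Qs = (P − 18) + 38.
Solving gives Q = 69 with buyers paying $49 and suppliers receiving $31 (the $18 wedge).
Revenue = t · Q = 18 · 69 = $1242.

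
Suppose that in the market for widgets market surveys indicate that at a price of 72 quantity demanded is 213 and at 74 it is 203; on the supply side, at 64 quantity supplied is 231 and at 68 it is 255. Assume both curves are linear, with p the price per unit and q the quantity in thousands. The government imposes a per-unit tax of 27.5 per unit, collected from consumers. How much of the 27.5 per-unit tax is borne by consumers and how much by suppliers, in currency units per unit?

Demand slope: (203 − 213)/(74 − 72) = -5, so qd = 573 − 5p.
Supply slope: (255 − 231)/(68 − 64) = 6, so qs = 6p − 153.
Without the tax, 573 − 5p = 6p − 153 gives 11p = 726, so p* = 66 and q* = 243.
With the tax collected from consumers, demand (in seller-price terms) shifts: qd = 573 − 5(p + 27.5).
Solving gives q = 168 with consumers paying 81 and suppliers receiving 53.5 (the 27.5 wedge).
Burden on consumers: 15; on suppliers: 12.5. (They sum to 27.5.)

Consumers bear 15 per unit; suppliers bear 12.5 per unit.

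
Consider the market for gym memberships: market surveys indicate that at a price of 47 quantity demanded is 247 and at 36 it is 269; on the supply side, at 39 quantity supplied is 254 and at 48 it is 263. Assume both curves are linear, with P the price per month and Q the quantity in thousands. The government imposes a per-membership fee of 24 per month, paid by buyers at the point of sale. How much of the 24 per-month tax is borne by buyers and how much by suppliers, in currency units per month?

Buyers bear 8 per month; suppliers bear 16 per month.

Demand slope: (269 − 247)/(36 − 47) = -2, so Qd = 341 − 2P.
Supply slope: (263 − 254)/(48 − 39) = 1, so Qs = P + 215.
Without the tax, 341 − 2P = P + 215 gives 3P = 126, so P* = 42 and Q* = 257.
With the tax collected from buyers, demand (in seller-price terms) shifts: Qd = 341 − 2(P + 24).
Solving gives Q = 241 with buyers paying 50 and suppliers receiving 26 (the 24 wedge).
Burden on buyers: 8; on suppliers: 16. (They sum to 24.)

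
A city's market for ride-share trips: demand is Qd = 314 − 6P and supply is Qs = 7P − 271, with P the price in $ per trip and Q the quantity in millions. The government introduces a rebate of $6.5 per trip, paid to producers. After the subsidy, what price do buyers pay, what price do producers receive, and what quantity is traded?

Buyers pay $41.5; producers receive $48; quantity = 65.

Before the subsidy: set 314 − 6P = 7P − 271 → P* = $45, Q* = 44.
With a per-unit subsidy paid to producers, each receives P + 6.5 per unit sold, so supply becomes Qs = 7(P + 6.5) − 271.
New equilibrium: buyers pay $41.5, producers receive $48, Q = 65. (Wedge: Pb − Ps = −6.5.)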